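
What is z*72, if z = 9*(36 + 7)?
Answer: 27864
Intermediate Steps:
z = 387 (z = 9*43 = 387)
z*72 = 387*72 = 27864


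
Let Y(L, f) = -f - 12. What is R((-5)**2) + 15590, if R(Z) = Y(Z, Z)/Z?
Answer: 389713/25 ≈ 15589.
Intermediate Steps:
Y(L, f) = -12 - f
R(Z) = (-12 - Z)/Z
R((-5)**2) + 15590 = (-12 - 1*(-5)**2)/((-5)**2) + 15590 = (-12 - 1*25)/25 + 15590 = (-12 - 25)/25 + 15590 = (1/25)*(-37) + 15590 = -37/25 + 15590 = 389713/25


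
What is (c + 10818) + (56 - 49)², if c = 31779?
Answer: 42646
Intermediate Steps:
(c + 10818) + (56 - 49)² = (31779 + 10818) + (56 - 49)² = 42597 + 7² = 42597 + 49 = 42646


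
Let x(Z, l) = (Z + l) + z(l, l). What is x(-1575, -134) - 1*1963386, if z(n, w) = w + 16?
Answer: -1965213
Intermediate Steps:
z(n, w) = 16 + w
x(Z, l) = 16 + Z + 2*l (x(Z, l) = (Z + l) + (16 + l) = 16 + Z + 2*l)
x(-1575, -134) - 1*1963386 = (16 - 1575 + 2*(-134)) - 1*1963386 = (16 - 1575 - 268) - 1963386 = -1827 - 1963386 = -1965213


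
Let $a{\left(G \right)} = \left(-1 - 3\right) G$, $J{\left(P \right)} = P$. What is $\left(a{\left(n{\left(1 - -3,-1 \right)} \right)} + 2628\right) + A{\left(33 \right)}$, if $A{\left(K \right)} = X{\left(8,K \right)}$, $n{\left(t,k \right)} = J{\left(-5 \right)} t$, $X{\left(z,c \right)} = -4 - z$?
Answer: $2696$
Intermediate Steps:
$n{\left(t,k \right)} = - 5 t$
$a{\left(G \right)} = - 4 G$
$A{\left(K \right)} = -12$ ($A{\left(K \right)} = -4 - 8 = -12$)
$\left(a{\left(n{\left(1 - -3,-1 \right)} \right)} + 2628\right) + A{\left(33 \right)} = \left(- 4 \left(- 5 \left(1 - -3\right)\right) + 2628\right) - 12 = \left(- 4 \left(- 5 \left(1 + 3\right)\right) + 2628\right) - 12 = \left(- 4 \left(\left(-5\right) 4\right) + 2628\right) - 12 = \left(\left(-4\right) \left(-20\right) + 2628\right) - 12 = \left(80 + 2628\right) - 12 = 2708 - 12 = 2696$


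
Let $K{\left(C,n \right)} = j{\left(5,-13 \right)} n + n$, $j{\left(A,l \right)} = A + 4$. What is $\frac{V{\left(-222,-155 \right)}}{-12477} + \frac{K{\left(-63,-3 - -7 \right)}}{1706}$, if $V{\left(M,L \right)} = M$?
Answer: $\frac{146302}{3547627} \approx 0.041239$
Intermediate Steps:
$j{\left(A,l \right)} = 4 + A$
$K{\left(C,n \right)} = 10 n$ ($K{\left(C,n \right)} = \left(4 + 5\right) n + n = 9 n + n = 10 n$)
$\frac{V{\left(-222,-155 \right)}}{-12477} + \frac{K{\left(-63,-3 - -7 \right)}}{1706} = - \frac{222}{-12477} + \frac{10 \left(-3 - -7\right)}{1706} = \left(-222\right) \left(- \frac{1}{12477}\right) + 10 \left(-3 + 7\right) \frac{1}{1706} = \frac{74}{4159} + 10 \cdot 4 \cdot \frac{1}{1706} = \frac{74}{4159} + 40 \cdot \frac{1}{1706} = \frac{74}{4159} + \frac{20}{853} = \frac{146302}{3547627}$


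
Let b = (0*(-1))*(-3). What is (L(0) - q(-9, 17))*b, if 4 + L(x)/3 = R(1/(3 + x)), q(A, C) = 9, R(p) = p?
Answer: 0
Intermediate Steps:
L(x) = -12 + 3/(3 + x)
b = 0 (b = 0*(-3) = 0)
(L(0) - q(-9, 17))*b = (3*(-11 - 4*0)/(3 + 0) - 1*9)*0 = (3*(-11 + 0)/3 - 9)*0 = (3*(1/3)*(-11) - 9)*0 = (-11 - 9)*0 = -20*0 = 0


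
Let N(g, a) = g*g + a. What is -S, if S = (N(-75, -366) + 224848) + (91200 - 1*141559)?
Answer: -179748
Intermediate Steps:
N(g, a) = a + g² (N(g, a) = g² + a = a + g²)
S = 179748 (S = ((-366 + (-75)²) + 224848) + (91200 - 1*141559) = ((-366 + 5625) + 224848) + (91200 - 141559) = (5259 + 224848) - 50359 = 230107 - 50359 = 179748)
-S = -1*179748 = -179748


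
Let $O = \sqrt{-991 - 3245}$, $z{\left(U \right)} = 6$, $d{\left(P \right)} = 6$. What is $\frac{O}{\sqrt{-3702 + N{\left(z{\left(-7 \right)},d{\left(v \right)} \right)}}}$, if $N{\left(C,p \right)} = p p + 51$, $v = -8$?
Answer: $\frac{2 \sqrt{425365}}{1205} \approx 1.0825$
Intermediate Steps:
$N{\left(C,p \right)} = 51 + p^{2}$ ($N{\left(C,p \right)} = p^{2} + 51 = 51 + p^{2}$)
$O = 2 i \sqrt{1059}$ ($O = \sqrt{-4236} = 2 i \sqrt{1059} \approx 65.085 i$)
$\frac{O}{\sqrt{-3702 + N{\left(z{\left(-7 \right)},d{\left(v \right)} \right)}}} = \frac{2 i \sqrt{1059}}{\sqrt{-3702 + \left(51 + 6^{2}\right)}} = \frac{2 i \sqrt{1059}}{\sqrt{-3702 + \left(51 + 36\right)}} = \frac{2 i \sqrt{1059}}{\sqrt{-3702 + 87}} = \frac{2 i \sqrt{1059}}{\sqrt{-3615}} = \frac{2 i \sqrt{1059}}{i \sqrt{3615}} = 2 i \sqrt{1059} \left(- \frac{i \sqrt{3615}}{3615}\right) = \frac{2 \sqrt{425365}}{1205}$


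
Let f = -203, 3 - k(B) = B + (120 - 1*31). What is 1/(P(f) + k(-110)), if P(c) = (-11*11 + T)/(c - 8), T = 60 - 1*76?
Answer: 211/5201 ≈ 0.040569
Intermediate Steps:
T = -16 (T = 60 - 76 = -16)
k(B) = -86 - B (k(B) = 3 - (B + (120 - 1*31)) = 3 - (B + (120 - 31)) = 3 - (B + 89) = 3 - (89 + B) = 3 + (-89 - B) = -86 - B)
P(c) = -137/(-8 + c) (P(c) = (-11*11 - 16)/(c - 8) = (-121 - 16)/(-8 + c) = -137/(-8 + c))
1/(P(f) + k(-110)) = 1/(-137/(-8 - 203) + (-86 - 1*(-110))) = 1/(-137/(-211) + (-86 + 110)) = 1/(-137*(-1/211) + 24) = 1/(137/211 + 24) = 1/(5201/211) = 211/5201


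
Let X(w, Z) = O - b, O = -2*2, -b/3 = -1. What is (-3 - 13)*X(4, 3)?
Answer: 112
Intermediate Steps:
b = 3 (b = -3*(-1) = 3)
O = -4
X(w, Z) = -7 (X(w, Z) = -4 - 1*3 = -4 - 3 = -7)
(-3 - 13)*X(4, 3) = (-3 - 13)*(-7) = -16*(-7) = 112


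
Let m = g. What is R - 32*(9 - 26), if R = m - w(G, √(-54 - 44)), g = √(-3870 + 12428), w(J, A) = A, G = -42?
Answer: 544 + √8558 - 7*I*√2 ≈ 636.51 - 9.8995*I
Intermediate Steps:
g = √8558 ≈ 92.509
m = √8558 ≈ 92.509
R = √8558 - 7*I*√2 (R = √8558 - √(-54 - 44) = √8558 - √(-98) = √8558 - 7*I*√2 ≈ 92.509 - 9.8995*I)
R - 32*(9 - 26) = (√8558 - 7*I*√2) - 32*(9 - 26) = (√8558 - 7*I*√2) - 32*(-17) = (√8558 - 7*I*√2) + 544 = 544 + √8558 - 7*I*√2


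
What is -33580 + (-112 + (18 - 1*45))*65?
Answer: -42615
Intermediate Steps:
-33580 + (-112 + (18 - 1*45))*65 = -33580 + (-112 + (18 - 45))*65 = -33580 + (-112 - 27)*65 = -33580 - 139*65 = -33580 - 9035 = -42615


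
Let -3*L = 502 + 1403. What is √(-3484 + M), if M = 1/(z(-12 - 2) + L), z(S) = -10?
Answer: I*√1449431745/645 ≈ 59.025*I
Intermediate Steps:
L = -635 (L = -(502 + 1403)/3 = -⅓*1905 = -635)
M = -1/645 (M = 1/(-10 - 635) = 1/(-645) = -1/645 ≈ -0.0015504)
√(-3484 + M) = √(-3484 - 1/645) = √(-2247181/645) = I*√1449431745/645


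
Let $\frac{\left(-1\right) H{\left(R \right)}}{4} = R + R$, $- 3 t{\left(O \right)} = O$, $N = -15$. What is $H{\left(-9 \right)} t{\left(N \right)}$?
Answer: $360$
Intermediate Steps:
$t{\left(O \right)} = - \frac{O}{3}$
$H{\left(R \right)} = - 8 R$ ($H{\left(R \right)} = - 4 \left(R + R\right) = - 4 \cdot 2 R = - 8 R$)
$H{\left(-9 \right)} t{\left(N \right)} = \left(-8\right) \left(-9\right) \left(\left(- \frac{1}{3}\right) \left(-15\right)\right) = 72 \cdot 5 = 360$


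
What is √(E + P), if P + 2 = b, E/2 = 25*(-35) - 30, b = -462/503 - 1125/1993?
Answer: 3*I*√202498373102459/1002479 ≈ 42.585*I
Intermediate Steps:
b = -1486641/1002479 (b = -462*1/503 - 1125*1/1993 = -462/503 - 1125/1993 = -1486641/1002479 ≈ -1.4830)
E = -1810 (E = 2*(25*(-35) - 30) = 2*(-875 - 30) = 2*(-905) = -1810)
P = -3491599/1002479 (P = -2 - 1486641/1002479 = -3491599/1002479 ≈ -3.4830)
√(E + P) = √(-1810 - 3491599/1002479) = √(-1817978589/1002479) = 3*I*√202498373102459/1002479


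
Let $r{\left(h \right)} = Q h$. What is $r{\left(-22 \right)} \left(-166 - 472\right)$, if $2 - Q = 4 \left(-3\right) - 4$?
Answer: $252648$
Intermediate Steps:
$Q = 18$ ($Q = 2 - \left(4 \left(-3\right) - 4\right) = 2 - \left(-12 - 4\right) = 2 - -16 = 2 + 16 = 18$)
$r{\left(h \right)} = 18 h$
$r{\left(-22 \right)} \left(-166 - 472\right) = 18 \left(-22\right) \left(-166 - 472\right) = \left(-396\right) \left(-638\right) = 252648$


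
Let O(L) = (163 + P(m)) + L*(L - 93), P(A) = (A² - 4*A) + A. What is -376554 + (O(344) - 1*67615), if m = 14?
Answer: -357508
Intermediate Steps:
P(A) = A² - 3*A
O(L) = 317 + L*(-93 + L) (O(L) = (163 + 14*(-3 + 14)) + L*(L - 93) = (163 + 14*11) + L*(-93 + L) = (163 + 154) + L*(-93 + L) = 317 + L*(-93 + L))
-376554 + (O(344) - 1*67615) = -376554 + ((317 + 344² - 93*344) - 1*67615) = -376554 + ((317 + 118336 - 31992) - 67615) = -376554 + (86661 - 67615) = -376554 + 19046 = -357508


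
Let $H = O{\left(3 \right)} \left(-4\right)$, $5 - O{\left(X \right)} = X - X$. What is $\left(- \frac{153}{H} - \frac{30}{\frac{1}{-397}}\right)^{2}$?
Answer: $\frac{56812152609}{400} \approx 1.4203 \cdot 10^{8}$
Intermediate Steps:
$O{\left(X \right)} = 5$ ($O{\left(X \right)} = 5 - \left(X - X\right) = 5 - 0 = 5 + 0 = 5$)
$H = -20$ ($H = 5 \left(-4\right) = -20$)
$\left(- \frac{153}{H} - \frac{30}{\frac{1}{-397}}\right)^{2} = \left(- \frac{153}{-20} - \frac{30}{\frac{1}{-397}}\right)^{2} = \left(\left(-153\right) \left(- \frac{1}{20}\right) - \frac{30}{- \frac{1}{397}}\right)^{2} = \left(\frac{153}{20} - -11910\right)^{2} = \left(\frac{153}{20} + 11910\right)^{2} = \left(\frac{238353}{20}\right)^{2} = \frac{56812152609}{400}$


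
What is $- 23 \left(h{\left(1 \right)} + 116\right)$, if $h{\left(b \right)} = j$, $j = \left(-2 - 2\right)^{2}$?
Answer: $-3036$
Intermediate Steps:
$j = 16$ ($j = \left(-4\right)^{2} = 16$)
$h{\left(b \right)} = 16$
$- 23 \left(h{\left(1 \right)} + 116\right) = - 23 \left(16 + 116\right) = \left(-23\right) 132 = -3036$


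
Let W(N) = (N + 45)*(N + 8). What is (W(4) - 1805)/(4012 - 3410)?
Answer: -1217/602 ≈ -2.0216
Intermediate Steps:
W(N) = (8 + N)*(45 + N) (W(N) = (45 + N)*(8 + N) = (8 + N)*(45 + N))
(W(4) - 1805)/(4012 - 3410) = ((360 + 4² + 53*4) - 1805)/(4012 - 3410) = ((360 + 16 + 212) - 1805)/602 = (588 - 1805)*(1/602) = -1217*1/602 = -1217/602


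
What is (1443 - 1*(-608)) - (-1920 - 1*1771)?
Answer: 5742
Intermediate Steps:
(1443 - 1*(-608)) - (-1920 - 1*1771) = (1443 + 608) - (-1920 - 1771) = 2051 - 1*(-3691) = 2051 + 3691 = 5742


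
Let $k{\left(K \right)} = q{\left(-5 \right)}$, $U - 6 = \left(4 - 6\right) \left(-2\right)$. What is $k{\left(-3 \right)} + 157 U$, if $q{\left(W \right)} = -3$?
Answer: $1567$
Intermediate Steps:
$U = 10$ ($U = 6 + \left(4 - 6\right) \left(-2\right) = 6 - -4 = 6 + 4 = 10$)
$k{\left(K \right)} = -3$
$k{\left(-3 \right)} + 157 U = -3 + 157 \cdot 10 = -3 + 1570 = 1567$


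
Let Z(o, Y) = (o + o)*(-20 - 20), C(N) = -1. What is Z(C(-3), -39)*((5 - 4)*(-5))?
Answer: -400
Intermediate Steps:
Z(o, Y) = -80*o (Z(o, Y) = (2*o)*(-40) = -80*o)
Z(C(-3), -39)*((5 - 4)*(-5)) = (-80*(-1))*((5 - 4)*(-5)) = 80*(1*(-5)) = 80*(-5) = -400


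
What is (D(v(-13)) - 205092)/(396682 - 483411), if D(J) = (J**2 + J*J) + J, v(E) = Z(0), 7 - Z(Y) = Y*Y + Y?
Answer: 204987/86729 ≈ 2.3635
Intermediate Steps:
Z(Y) = 7 - Y - Y**2 (Z(Y) = 7 - (Y*Y + Y) = 7 - (Y**2 + Y) = 7 - (Y + Y**2) = 7 + (-Y - Y**2) = 7 - Y - Y**2)
v(E) = 7 (v(E) = 7 - 1*0 - 1*0**2 = 7 + 0 - 1*0 = 7 + 0 + 0 = 7)
D(J) = J + 2*J**2 (D(J) = (J**2 + J**2) + J = 2*J**2 + J = J + 2*J**2)
(D(v(-13)) - 205092)/(396682 - 483411) = (7*(1 + 2*7) - 205092)/(396682 - 483411) = (7*(1 + 14) - 205092)/(-86729) = (7*15 - 205092)*(-1/86729) = (105 - 205092)*(-1/86729) = -204987*(-1/86729) = 204987/86729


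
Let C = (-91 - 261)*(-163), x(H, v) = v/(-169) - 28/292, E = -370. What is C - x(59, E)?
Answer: 707821885/12337 ≈ 57374.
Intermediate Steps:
x(H, v) = -7/73 - v/169 (x(H, v) = v*(-1/169) - 28*1/292 = -v/169 - 7/73 = -7/73 - v/169)
C = 57376 (C = -352*(-163) = 57376)
C - x(59, E) = 57376 - (-7/73 - 1/169*(-370)) = 57376 - (-7/73 + 370/169) = 57376 - 1*25827/12337 = 57376 - 25827/12337 = 707821885/12337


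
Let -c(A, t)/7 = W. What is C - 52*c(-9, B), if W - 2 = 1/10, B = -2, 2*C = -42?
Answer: 3717/5 ≈ 743.40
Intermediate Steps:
C = -21 (C = (½)*(-42) = -21)
W = 21/10 (W = 2 + 1/10 = 2 + ⅒ = 21/10 ≈ 2.1000)
c(A, t) = -147/10 (c(A, t) = -7*21/10 = -147/10)
C - 52*c(-9, B) = -21 - 52*(-147/10) = -21 + 3822/5 = 3717/5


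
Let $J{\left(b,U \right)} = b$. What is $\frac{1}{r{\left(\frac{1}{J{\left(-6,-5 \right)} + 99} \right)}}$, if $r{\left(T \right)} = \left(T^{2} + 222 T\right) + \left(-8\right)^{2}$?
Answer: $\frac{8649}{574183} \approx 0.015063$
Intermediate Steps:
$r{\left(T \right)} = 64 + T^{2} + 222 T$ ($r{\left(T \right)} = \left(T^{2} + 222 T\right) + 64 = 64 + T^{2} + 222 T$)
$\frac{1}{r{\left(\frac{1}{J{\left(-6,-5 \right)} + 99} \right)}} = \frac{1}{64 + \left(\frac{1}{-6 + 99}\right)^{2} + \frac{222}{-6 + 99}} = \frac{1}{64 + \left(\frac{1}{93}\right)^{2} + \frac{222}{93}} = \frac{1}{64 + \left(\frac{1}{93}\right)^{2} + 222 \cdot \frac{1}{93}} = \frac{1}{64 + \frac{1}{8649} + \frac{74}{31}} = \frac{1}{\frac{574183}{8649}} = \frac{8649}{574183}$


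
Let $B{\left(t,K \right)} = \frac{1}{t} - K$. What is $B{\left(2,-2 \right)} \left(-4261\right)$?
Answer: $- \frac{21305}{2} \approx -10653.0$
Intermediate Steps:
$B{\left(2,-2 \right)} \left(-4261\right) = \left(\frac{1}{2} - -2\right) \left(-4261\right) = \left(\frac{1}{2} + 2\right) \left(-4261\right) = \frac{5}{2} \left(-4261\right) = - \frac{21305}{2}$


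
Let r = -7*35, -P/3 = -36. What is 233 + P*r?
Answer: -26227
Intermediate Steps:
P = 108 (P = -3*(-36) = 108)
r = -245
233 + P*r = 233 + 108*(-245) = 233 - 26460 = -26227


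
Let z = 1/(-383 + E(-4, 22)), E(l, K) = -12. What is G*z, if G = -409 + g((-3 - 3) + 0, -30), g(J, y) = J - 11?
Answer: 426/395 ≈ 1.0785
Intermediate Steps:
g(J, y) = -11 + J
G = -426 (G = -409 + (-11 + ((-3 - 3) + 0)) = -409 + (-11 + (-6 + 0)) = -409 + (-11 - 6) = -409 - 17 = -426)
z = -1/395 (z = 1/(-383 - 12) = 1/(-395) = -1/395 ≈ -0.0025316)
G*z = -426*(-1/395) = 426/395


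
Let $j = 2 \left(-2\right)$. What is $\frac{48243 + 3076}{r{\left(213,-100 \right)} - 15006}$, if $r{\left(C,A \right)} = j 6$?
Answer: $- \frac{51319}{15030} \approx -3.4144$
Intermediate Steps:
$j = -4$
$r{\left(C,A \right)} = -24$ ($r{\left(C,A \right)} = \left(-4\right) 6 = -24$)
$\frac{48243 + 3076}{r{\left(213,-100 \right)} - 15006} = \frac{48243 + 3076}{-24 - 15006} = \frac{51319}{-15030} = 51319 \left(- \frac{1}{15030}\right) = - \frac{51319}{15030}$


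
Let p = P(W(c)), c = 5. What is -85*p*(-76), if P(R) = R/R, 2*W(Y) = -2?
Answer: 6460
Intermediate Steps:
W(Y) = -1 (W(Y) = (1/2)*(-2) = -1)
P(R) = 1
p = 1
-85*p*(-76) = -85*1*(-76) = -85*(-76) = 6460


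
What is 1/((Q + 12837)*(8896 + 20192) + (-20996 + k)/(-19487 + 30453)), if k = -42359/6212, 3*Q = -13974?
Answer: 68120792/16206668721086073 ≈ 4.2033e-9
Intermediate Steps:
Q = -4658 (Q = (1/3)*(-13974) = -4658)
k = -42359/6212 (k = -42359*1/6212 = -42359/6212 ≈ -6.8189)
1/((Q + 12837)*(8896 + 20192) + (-20996 + k)/(-19487 + 30453)) = 1/((-4658 + 12837)*(8896 + 20192) + (-20996 - 42359/6212)/(-19487 + 30453)) = 1/(8179*29088 - 130469511/6212/10966) = 1/(237910752 - 130469511/6212*1/10966) = 1/(237910752 - 130469511/68120792) = 1/(16206668721086073/68120792) = 68120792/16206668721086073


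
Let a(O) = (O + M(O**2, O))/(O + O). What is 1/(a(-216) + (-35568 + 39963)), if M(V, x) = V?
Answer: 2/8575 ≈ 0.00023324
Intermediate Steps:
a(O) = (O + O**2)/(2*O) (a(O) = (O + O**2)/(O + O) = (O + O**2)/((2*O)) = (O + O**2)*(1/(2*O)) = (O + O**2)/(2*O))
1/(a(-216) + (-35568 + 39963)) = 1/((1/2 + (1/2)*(-216)) + (-35568 + 39963)) = 1/((1/2 - 108) + 4395) = 1/(-215/2 + 4395) = 1/(8575/2) = 2/8575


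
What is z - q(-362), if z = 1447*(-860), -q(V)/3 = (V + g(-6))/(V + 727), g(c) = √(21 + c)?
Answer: -454214386/365 + 3*√15/365 ≈ -1.2444e+6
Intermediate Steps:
q(V) = -3*(V + √15)/(727 + V) (q(V) = -3*(V + √(21 - 6))/(V + 727) = -3*(V + √15)/(727 + V))
z = -1244420
z - q(-362) = -1244420 - 3*(-1*(-362) - √15)/(727 - 362) = -1244420 - 3*(362 - √15)/365 = -1244420 - (1086/365 - 3*√15/365) = -1244420 + (-1086/365 + 3*√15/365) = -454214386/365 + 3*√15/365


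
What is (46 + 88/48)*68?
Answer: 9758/3 ≈ 3252.7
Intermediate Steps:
(46 + 88/48)*68 = (46 + 88*(1/48))*68 = (46 + 11/6)*68 = (287/6)*68 = 9758/3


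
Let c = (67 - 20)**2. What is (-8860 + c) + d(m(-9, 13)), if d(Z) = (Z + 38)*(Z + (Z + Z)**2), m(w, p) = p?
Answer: 28488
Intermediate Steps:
c = 2209 (c = 47**2 = 2209)
d(Z) = (38 + Z)*(Z + 4*Z**2) (d(Z) = (38 + Z)*(Z + (2*Z)**2) = (38 + Z)*(Z + 4*Z**2))
(-8860 + c) + d(m(-9, 13)) = (-8860 + 2209) + 13*(38 + 4*13**2 + 153*13) = -6651 + 13*(38 + 4*169 + 1989) = -6651 + 13*(38 + 676 + 1989) = -6651 + 13*2703 = -6651 + 35139 = 28488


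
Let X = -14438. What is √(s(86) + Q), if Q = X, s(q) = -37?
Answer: 5*I*√579 ≈ 120.31*I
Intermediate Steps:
Q = -14438
√(s(86) + Q) = √(-37 - 14438) = √(-14475) = 5*I*√579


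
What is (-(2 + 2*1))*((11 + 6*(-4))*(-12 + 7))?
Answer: -260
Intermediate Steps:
(-(2 + 2*1))*((11 + 6*(-4))*(-12 + 7)) = (-(2 + 2))*((11 - 24)*(-5)) = (-1*4)*(-13*(-5)) = -4*65 = -260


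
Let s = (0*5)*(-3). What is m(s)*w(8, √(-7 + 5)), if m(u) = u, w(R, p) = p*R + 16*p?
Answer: 0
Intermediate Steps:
s = 0 (s = 0*(-3) = 0)
w(R, p) = 16*p + R*p (w(R, p) = R*p + 16*p = 16*p + R*p)
m(s)*w(8, √(-7 + 5)) = 0*(√(-7 + 5)*(16 + 8)) = 0*(√(-2)*24) = 0*((I*√2)*24) = 0*(24*I*√2) = 0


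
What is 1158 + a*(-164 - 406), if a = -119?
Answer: 68988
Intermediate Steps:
1158 + a*(-164 - 406) = 1158 - 119*(-164 - 406) = 1158 - 119*(-570) = 1158 + 67830 = 68988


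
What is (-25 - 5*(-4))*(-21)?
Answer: 105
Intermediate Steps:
(-25 - 5*(-4))*(-21) = (-25 + 20)*(-21) = -5*(-21) = 105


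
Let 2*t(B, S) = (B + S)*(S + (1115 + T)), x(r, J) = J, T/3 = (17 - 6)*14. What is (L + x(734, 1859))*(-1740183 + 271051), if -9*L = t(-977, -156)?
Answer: -1207226165530/9 ≈ -1.3414e+11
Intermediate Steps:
T = 462 (T = 3*((17 - 6)*14) = 3*(11*14) = 3*154 = 462)
t(B, S) = (1577 + S)*(B + S)/2 (t(B, S) = ((B + S)*(S + (1115 + 462)))/2 = ((B + S)*(S + 1577))/2 = ((B + S)*(1577 + S))/2 = ((1577 + S)*(B + S))/2 = (1577 + S)*(B + S)/2)
L = 1609993/18 (L = -((½)*(-156)² + (1577/2)*(-977) + (1577/2)*(-156) + (½)*(-977)*(-156))/9 = -((½)*24336 - 1540729/2 - 123006 + 76206)/9 = -(12168 - 1540729/2 - 123006 + 76206)/9 = -⅑*(-1609993/2) = 1609993/18 ≈ 89444.)
(L + x(734, 1859))*(-1740183 + 271051) = (1609993/18 + 1859)*(-1740183 + 271051) = (1643455/18)*(-1469132) = -1207226165530/9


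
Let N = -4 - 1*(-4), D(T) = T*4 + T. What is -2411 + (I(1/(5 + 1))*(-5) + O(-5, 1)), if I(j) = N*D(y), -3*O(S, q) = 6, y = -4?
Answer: -2413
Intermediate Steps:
D(T) = 5*T (D(T) = 4*T + T = 5*T)
O(S, q) = -2 (O(S, q) = -⅓*6 = -2)
N = 0 (N = -4 + 4 = 0)
I(j) = 0 (I(j) = 0*(5*(-4)) = 0*(-20) = 0)
-2411 + (I(1/(5 + 1))*(-5) + O(-5, 1)) = -2411 + (0*(-5) - 2) = -2411 + (0 - 2) = -2411 - 2 = -2413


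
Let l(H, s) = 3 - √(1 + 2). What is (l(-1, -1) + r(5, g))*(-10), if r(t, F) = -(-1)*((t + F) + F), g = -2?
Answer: -40 + 10*√3 ≈ -22.680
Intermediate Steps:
r(t, F) = t + 2*F (r(t, F) = -(-1)*((F + t) + F) = -(-1)*(t + 2*F) = -(-t - 2*F) = t + 2*F)
l(H, s) = 3 - √3
(l(-1, -1) + r(5, g))*(-10) = ((3 - √3) + (5 + 2*(-2)))*(-10) = ((3 - √3) + (5 - 4))*(-10) = ((3 - √3) + 1)*(-10) = (4 - √3)*(-10) = -40 + 10*√3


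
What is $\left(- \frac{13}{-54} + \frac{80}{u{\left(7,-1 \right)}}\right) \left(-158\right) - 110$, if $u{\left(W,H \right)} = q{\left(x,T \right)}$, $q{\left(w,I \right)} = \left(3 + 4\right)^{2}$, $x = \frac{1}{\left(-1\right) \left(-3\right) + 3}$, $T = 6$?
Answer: $- \frac{537133}{1323} \approx -406.0$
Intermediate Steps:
$x = \frac{1}{6}$ ($x = \frac{1}{3 + 3} = \frac{1}{6} \approx 0.16667$)
$q{\left(w,I \right)} = 49$ ($q{\left(w,I \right)} = 7^{2} = 49$)
$u{\left(W,H \right)} = 49$
$\left(- \frac{13}{-54} + \frac{80}{u{\left(7,-1 \right)}}\right) \left(-158\right) - 110 = \left(- \frac{13}{-54} + \frac{80}{49}\right) \left(-158\right) - 110 = \left(\left(-13\right) \left(- \frac{1}{54}\right) + 80 \cdot \frac{1}{49}\right) \left(-158\right) - 110 = \left(\frac{13}{54} + \frac{80}{49}\right) \left(-158\right) - 110 = \frac{4957}{2646} \left(-158\right) - 110 = - \frac{391603}{1323} - 110 = - \frac{537133}{1323}$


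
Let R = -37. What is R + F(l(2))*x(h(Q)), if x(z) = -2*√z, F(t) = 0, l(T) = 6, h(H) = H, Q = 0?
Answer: -37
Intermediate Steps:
R + F(l(2))*x(h(Q)) = -37 + 0*(-2*√0) = -37 + 0*(-2*0) = -37 + 0*0 = -37 + 0 = -37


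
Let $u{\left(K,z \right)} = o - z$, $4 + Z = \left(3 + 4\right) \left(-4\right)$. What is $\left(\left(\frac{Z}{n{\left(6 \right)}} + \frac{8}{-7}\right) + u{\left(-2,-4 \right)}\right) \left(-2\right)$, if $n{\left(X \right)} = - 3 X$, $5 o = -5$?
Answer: $- \frac{458}{63} \approx -7.2698$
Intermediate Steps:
$o = -1$ ($o = \frac{1}{5} \left(-5\right) = -1$)
$Z = -32$ ($Z = -4 + \left(3 + 4\right) \left(-4\right) = -4 + 7 \left(-4\right) = -4 - 28 = -32$)
$u{\left(K,z \right)} = -1 - z$
$n{\left(X \right)} = - 3 X$
$\left(\left(\frac{Z}{n{\left(6 \right)}} + \frac{8}{-7}\right) + u{\left(-2,-4 \right)}\right) \left(-2\right) = \left(\left(- \frac{32}{\left(-3\right) 6} + \frac{8}{-7}\right) - -3\right) \left(-2\right) = \left(\left(- \frac{32}{-18} + 8 \left(- \frac{1}{7}\right)\right) + \left(-1 + 4\right)\right) \left(-2\right) = \left(\left(\left(-32\right) \left(- \frac{1}{18}\right) - \frac{8}{7}\right) + 3\right) \left(-2\right) = \left(\left(\frac{16}{9} - \frac{8}{7}\right) + 3\right) \left(-2\right) = \left(\frac{40}{63} + 3\right) \left(-2\right) = \frac{229}{63} \left(-2\right) = - \frac{458}{63}$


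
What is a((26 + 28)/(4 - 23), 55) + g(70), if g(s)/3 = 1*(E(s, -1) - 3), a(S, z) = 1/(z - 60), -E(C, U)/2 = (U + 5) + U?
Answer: -136/5 ≈ -27.200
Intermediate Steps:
E(C, U) = -10 - 4*U (E(C, U) = -2*((U + 5) + U) = -2*((5 + U) + U) = -2*(5 + 2*U) = -10 - 4*U)
a(S, z) = 1/(-60 + z)
g(s) = -27 (g(s) = 3*(1*((-10 - 4*(-1)) - 3)) = 3*(1*((-10 + 4) - 3)) = 3*(1*(-6 - 3)) = 3*(1*(-9)) = 3*(-9) = -27)
a((26 + 28)/(4 - 23), 55) + g(70) = 1/(-60 + 55) - 27 = 1/(-5) - 27 = -1/5 - 27 = -136/5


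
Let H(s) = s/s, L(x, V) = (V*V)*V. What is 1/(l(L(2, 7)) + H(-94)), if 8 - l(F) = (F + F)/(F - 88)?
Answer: 255/1609 ≈ 0.15848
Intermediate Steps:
L(x, V) = V³ (L(x, V) = V²*V = V³)
H(s) = 1
l(F) = 8 - 2*F/(-88 + F) (l(F) = 8 - (F + F)/(F - 88) = 8 - 2*F/(-88 + F))
1/(l(L(2, 7)) + H(-94)) = 1/(2*(-352 + 3*7³)/(-88 + 7³) + 1) = 1/(2*(-352 + 3*343)/(-88 + 343) + 1) = 1/(2*(-352 + 1029)/255 + 1) = 1/(2*(1/255)*677 + 1) = 1/(1354/255 + 1) = 1/(1609/255) = 255/1609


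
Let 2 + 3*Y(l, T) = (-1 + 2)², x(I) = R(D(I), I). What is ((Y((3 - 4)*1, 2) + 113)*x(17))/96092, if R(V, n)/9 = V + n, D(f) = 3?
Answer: 5070/24023 ≈ 0.21105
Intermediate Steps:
R(V, n) = 9*V + 9*n (R(V, n) = 9*(V + n) = 9*V + 9*n)
x(I) = 27 + 9*I (x(I) = 9*3 + 9*I = 27 + 9*I)
Y(l, T) = -⅓ (Y(l, T) = -⅔ + (-1 + 2)²/3 = -⅔ + (⅓)*1² = -⅔ + (⅓)*1 = -⅔ + ⅓ = -⅓)
((Y((3 - 4)*1, 2) + 113)*x(17))/96092 = ((-⅓ + 113)*(27 + 9*17))/96092 = (338*(27 + 153)/3)*(1/96092) = ((338/3)*180)*(1/96092) = 20280*(1/96092) = 5070/24023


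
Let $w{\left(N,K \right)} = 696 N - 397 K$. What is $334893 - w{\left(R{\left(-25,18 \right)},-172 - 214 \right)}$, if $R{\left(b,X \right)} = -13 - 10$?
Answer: $197659$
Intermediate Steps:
$R{\left(b,X \right)} = -23$
$w{\left(N,K \right)} = - 397 K + 696 N$
$334893 - w{\left(R{\left(-25,18 \right)},-172 - 214 \right)} = 334893 - \left(- 397 \left(-172 - 214\right) + 696 \left(-23\right)\right) = 334893 - \left(\left(-397\right) \left(-386\right) - 16008\right) = 334893 - \left(153242 - 16008\right) = 334893 - 137234 = 197659$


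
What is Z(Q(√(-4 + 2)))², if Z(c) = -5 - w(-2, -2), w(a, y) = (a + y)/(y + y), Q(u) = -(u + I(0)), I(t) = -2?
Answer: 36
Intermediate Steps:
Q(u) = 2 - u (Q(u) = -(u - 2) = -(-2 + u) = 2 - u)
w(a, y) = (a + y)/(2*y) (w(a, y) = (a + y)/((2*y)) = (a + y)*(1/(2*y)) = (a + y)/(2*y))
Z(c) = -6 (Z(c) = -5 - (-2 - 2)/(2*(-2)) = -5 - (-1)*(-4)/(2*2) = -5 - 1*1 = -5 - 1 = -6)
Z(Q(√(-4 + 2)))² = (-6)² = 36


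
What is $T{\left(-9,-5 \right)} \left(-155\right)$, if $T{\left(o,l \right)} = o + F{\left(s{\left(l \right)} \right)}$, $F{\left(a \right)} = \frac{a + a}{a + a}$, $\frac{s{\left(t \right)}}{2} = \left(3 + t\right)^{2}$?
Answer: $1240$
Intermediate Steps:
$s{\left(t \right)} = 2 \left(3 + t\right)^{2}$
$F{\left(a \right)} = 1$ ($F{\left(a \right)} = \frac{2 a}{2 a} = 2 a \frac{1}{2 a} = 1$)
$T{\left(o,l \right)} = 1 + o$ ($T{\left(o,l \right)} = o + 1 = 1 + o$)
$T{\left(-9,-5 \right)} \left(-155\right) = \left(1 - 9\right) \left(-155\right) = \left(-8\right) \left(-155\right) = 1240$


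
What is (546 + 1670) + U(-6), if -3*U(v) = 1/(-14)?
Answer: 93073/42 ≈ 2216.0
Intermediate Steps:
U(v) = 1/42 (U(v) = -⅓/(-14) = -⅓*(-1/14) = 1/42)
(546 + 1670) + U(-6) = (546 + 1670) + 1/42 = 2216 + 1/42 = 93073/42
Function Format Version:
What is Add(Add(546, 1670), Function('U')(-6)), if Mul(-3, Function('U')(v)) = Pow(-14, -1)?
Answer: Rational(93073, 42) ≈ 2216.0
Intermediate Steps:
Function('U')(v) = Rational(1, 42) (Function('U')(v) = Mul(Rational(-1, 3), Pow(-14, -1)) = Mul(Rational(-1, 3), Rational(-1, 14)) = Rational(1, 42))
Add(Add(546, 1670), Function('U')(-6)) = Add(Add(546, 1670), Rational(1, 42)) = Add(2216, Rational(1, 42)) = Rational(93073, 42)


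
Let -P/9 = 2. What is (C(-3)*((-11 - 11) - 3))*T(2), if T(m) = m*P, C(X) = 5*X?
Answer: -13500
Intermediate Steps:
P = -18 (P = -9*2 = -18)
T(m) = -18*m (T(m) = m*(-18) = -18*m)
(C(-3)*((-11 - 11) - 3))*T(2) = ((5*(-3))*((-11 - 11) - 3))*(-18*2) = -15*(-22 - 3)*(-36) = -15*(-25)*(-36) = 375*(-36) = -13500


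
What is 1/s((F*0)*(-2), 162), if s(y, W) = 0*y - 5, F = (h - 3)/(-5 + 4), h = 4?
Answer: -⅕ ≈ -0.20000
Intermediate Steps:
F = -1 (F = (4 - 3)/(-5 + 4) = 1/(-1) = 1*(-1) = -1)
s(y, W) = -5 (s(y, W) = 0 - 5 = -5)
1/s((F*0)*(-2), 162) = 1/(-5) = -⅕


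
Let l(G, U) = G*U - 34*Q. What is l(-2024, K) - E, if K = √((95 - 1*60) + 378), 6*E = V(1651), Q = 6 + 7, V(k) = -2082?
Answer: -95 - 2024*√413 ≈ -41228.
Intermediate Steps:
Q = 13
E = -347 (E = (⅙)*(-2082) = -347)
K = √413 (K = √((95 - 60) + 378) = √(35 + 378) = √413 ≈ 20.322)
l(G, U) = -442 + G*U (l(G, U) = G*U - 34*13 = G*U - 442 = -442 + G*U)
l(-2024, K) - E = (-442 - 2024*√413) - 1*(-347) = (-442 - 2024*√413) + 347 = -95 - 2024*√413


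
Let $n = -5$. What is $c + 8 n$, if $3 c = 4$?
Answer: $- \frac{116}{3} \approx -38.667$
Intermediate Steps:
$c = \frac{4}{3}$ ($c = \frac{1}{3} \cdot 4 = \frac{4}{3} \approx 1.3333$)
$c + 8 n = \frac{4}{3} + 8 \left(-5\right) = \frac{4}{3} - 40 = - \frac{116}{3}$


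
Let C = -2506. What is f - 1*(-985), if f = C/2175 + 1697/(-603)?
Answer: 428883344/437175 ≈ 981.03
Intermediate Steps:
f = -1734031/437175 (f = -2506/2175 + 1697/(-603) = -2506*1/2175 + 1697*(-1/603) = -2506/2175 - 1697/603 = -1734031/437175 ≈ -3.9664)
f - 1*(-985) = -1734031/437175 - 1*(-985) = -1734031/437175 + 985 = 428883344/437175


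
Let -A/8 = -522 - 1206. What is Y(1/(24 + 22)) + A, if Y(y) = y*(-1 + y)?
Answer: 29251539/2116 ≈ 13824.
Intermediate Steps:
A = 13824 (A = -8*(-522 - 1206) = -8*(-1728) = 13824)
Y(1/(24 + 22)) + A = (-1 + 1/(24 + 22))/(24 + 22) + 13824 = (-1 + 1/46)/46 + 13824 = (1/46)*(-45/46) + 13824 = -45/2116 + 13824 = 29251539/2116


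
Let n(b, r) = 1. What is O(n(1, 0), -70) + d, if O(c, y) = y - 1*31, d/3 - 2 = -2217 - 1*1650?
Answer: -11696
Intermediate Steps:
d = -11595 (d = 6 + 3*(-2217 - 1*1650) = 6 + 3*(-2217 - 1650) = 6 + 3*(-3867) = 6 - 11601 = -11595)
O(c, y) = -31 + y (O(c, y) = y - 31 = -31 + y)
O(n(1, 0), -70) + d = (-31 - 70) - 11595 = -101 - 11595 = -11696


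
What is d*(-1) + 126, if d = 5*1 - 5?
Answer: 126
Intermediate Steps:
d = 0 (d = 5 - 5 = 0)
d*(-1) + 126 = 0*(-1) + 126 = 0 + 126 = 126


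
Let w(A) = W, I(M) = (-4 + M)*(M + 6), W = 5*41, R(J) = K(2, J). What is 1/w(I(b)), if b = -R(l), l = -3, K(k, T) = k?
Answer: 1/205 ≈ 0.0048781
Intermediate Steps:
R(J) = 2
b = -2 (b = -1*2 = -2)
W = 205
I(M) = (-4 + M)*(6 + M)
w(A) = 205
1/w(I(b)) = 1/205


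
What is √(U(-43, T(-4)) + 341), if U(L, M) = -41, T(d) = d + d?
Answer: 10*√3 ≈ 17.320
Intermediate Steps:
T(d) = 2*d
√(U(-43, T(-4)) + 341) = √(-41 + 341) = √300 = 10*√3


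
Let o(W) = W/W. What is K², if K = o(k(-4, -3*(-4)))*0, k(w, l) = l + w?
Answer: 0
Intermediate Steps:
o(W) = 1
K = 0 (K = 1*0 = 0)
K² = 0² = 0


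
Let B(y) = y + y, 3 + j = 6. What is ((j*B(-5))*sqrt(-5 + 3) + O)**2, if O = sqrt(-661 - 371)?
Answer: -2832 + 240*sqrt(129) ≈ -106.12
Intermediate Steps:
j = 3 (j = -3 + 6 = 3)
B(y) = 2*y
O = 2*I*sqrt(258) (O = sqrt(-1032) = 2*I*sqrt(258) ≈ 32.125*I)
((j*B(-5))*sqrt(-5 + 3) + O)**2 = ((3*(2*(-5)))*sqrt(-5 + 3) + 2*I*sqrt(258))**2 = ((3*(-10))*sqrt(-2) + 2*I*sqrt(258))**2 = (-30*I*sqrt(2) + 2*I*sqrt(258))**2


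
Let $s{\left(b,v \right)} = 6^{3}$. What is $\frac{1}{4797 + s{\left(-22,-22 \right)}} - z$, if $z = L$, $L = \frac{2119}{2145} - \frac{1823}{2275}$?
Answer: $- \frac{23379001}{125450325} \approx -0.18636$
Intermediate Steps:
$s{\left(b,v \right)} = 216$
$L = \frac{14006}{75075}$ ($L = 2119 \cdot \frac{1}{2145} - \frac{1823}{2275} = \frac{163}{165} - \frac{1823}{2275} = \frac{14006}{75075} \approx 0.18656$)
$z = \frac{14006}{75075} \approx 0.18656$
$\frac{1}{4797 + s{\left(-22,-22 \right)}} - z = \frac{1}{4797 + 216} - \frac{14006}{75075} = \frac{1}{5013} - \frac{14006}{75075} = - \frac{23379001}{125450325}$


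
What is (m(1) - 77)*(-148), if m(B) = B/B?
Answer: 11248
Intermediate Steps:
m(B) = 1
(m(1) - 77)*(-148) = (1 - 77)*(-148) = -76*(-148) = 11248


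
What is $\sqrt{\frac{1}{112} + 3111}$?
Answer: $\frac{\sqrt{2439031}}{28} \approx 55.776$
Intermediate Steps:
$\sqrt{\frac{1}{112} + 3111} = \sqrt{\frac{348433}{112}} = \frac{\sqrt{2439031}}{28}$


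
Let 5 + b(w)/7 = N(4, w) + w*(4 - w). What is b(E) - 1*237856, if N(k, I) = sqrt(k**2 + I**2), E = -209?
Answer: -549510 + 7*sqrt(43697) ≈ -5.4805e+5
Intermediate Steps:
N(k, I) = sqrt(I**2 + k**2)
b(w) = -35 + 7*sqrt(16 + w**2) + 7*w*(4 - w) (b(w) = -35 + 7*(sqrt(w**2 + 4**2) + w*(4 - w)) = -35 + 7*(sqrt(w**2 + 16) + w*(4 - w)) = -35 + 7*(sqrt(16 + w**2) + w*(4 - w)) = -35 + (7*sqrt(16 + w**2) + 7*w*(4 - w)) = -35 + 7*sqrt(16 + w**2) + 7*w*(4 - w))
b(E) - 1*237856 = (-35 - 7*(-209)**2 + 7*sqrt(16 + (-209)**2) + 28*(-209)) - 1*237856 = (-35 - 7*43681 + 7*sqrt(16 + 43681) - 5852) - 237856 = (-35 - 305767 + 7*sqrt(43697) - 5852) - 237856 = (-311654 + 7*sqrt(43697)) - 237856 = -549510 + 7*sqrt(43697)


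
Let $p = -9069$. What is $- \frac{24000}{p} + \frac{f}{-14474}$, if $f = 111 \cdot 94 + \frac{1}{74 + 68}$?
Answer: $\frac{11963499533}{6213196084} \approx 1.9255$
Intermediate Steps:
$f = \frac{1481629}{142}$ ($f = 10434 + \frac{1}{142} = \frac{1481629}{142} \approx 10434.0$)
$- \frac{24000}{p} + \frac{f}{-14474} = - \frac{24000}{-9069} + \frac{1481629}{142 \left(-14474\right)} = \left(-24000\right) \left(- \frac{1}{9069}\right) + \frac{1481629}{142} \left(- \frac{1}{14474}\right) = \frac{8000}{3023} - \frac{1481629}{2055308} = \frac{11963499533}{6213196084}$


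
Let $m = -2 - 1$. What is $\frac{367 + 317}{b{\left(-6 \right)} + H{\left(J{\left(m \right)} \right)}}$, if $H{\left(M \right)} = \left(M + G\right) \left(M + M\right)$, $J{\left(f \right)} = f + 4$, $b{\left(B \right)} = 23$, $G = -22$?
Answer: $-36$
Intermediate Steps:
$m = -3$ ($m = -2 - 1 = -3$)
$J{\left(f \right)} = 4 + f$
$H{\left(M \right)} = 2 M \left(-22 + M\right)$ ($H{\left(M \right)} = \left(M - 22\right) \left(M + M\right) = \left(-22 + M\right) 2 M = 2 M \left(-22 + M\right)$)
$\frac{367 + 317}{b{\left(-6 \right)} + H{\left(J{\left(m \right)} \right)}} = \frac{367 + 317}{23 + 2 \left(4 - 3\right) \left(-22 + \left(4 - 3\right)\right)} = \frac{684}{23 + 2 \cdot 1 \left(-22 + 1\right)} = \frac{684}{23 + 2 \cdot 1 \left(-21\right)} = \frac{684}{23 - 42} = \frac{684}{-19} = 684 \left(- \frac{1}{19}\right) = -36$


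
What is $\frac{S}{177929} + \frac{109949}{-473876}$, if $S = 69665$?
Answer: $\frac{13449455919}{84316282804} \approx 0.15951$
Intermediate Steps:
$\frac{S}{177929} + \frac{109949}{-473876} = \frac{69665}{177929} + \frac{109949}{-473876} = 69665 \cdot \frac{1}{177929} + 109949 \left(- \frac{1}{473876}\right) = \frac{69665}{177929} - \frac{109949}{473876} = \frac{13449455919}{84316282804}$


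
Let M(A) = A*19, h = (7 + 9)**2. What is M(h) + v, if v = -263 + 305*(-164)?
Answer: -45419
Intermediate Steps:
v = -50283 (v = -263 - 50020 = -50283)
h = 256 (h = 16**2 = 256)
M(A) = 19*A
M(h) + v = 19*256 - 50283 = 4864 - 50283 = -45419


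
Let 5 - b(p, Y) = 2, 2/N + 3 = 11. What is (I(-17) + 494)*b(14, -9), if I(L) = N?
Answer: 5931/4 ≈ 1482.8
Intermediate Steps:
N = ¼ (N = 2/(-3 + 11) = 2/8 = 2*(⅛) = ¼ ≈ 0.25000)
b(p, Y) = 3 (b(p, Y) = 5 - 1*2 = 5 - 2 = 3)
I(L) = ¼
(I(-17) + 494)*b(14, -9) = (¼ + 494)*3 = (1977/4)*3 = 5931/4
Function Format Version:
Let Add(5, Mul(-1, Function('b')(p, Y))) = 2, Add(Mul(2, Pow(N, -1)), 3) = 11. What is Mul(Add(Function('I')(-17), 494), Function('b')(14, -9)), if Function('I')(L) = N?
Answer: Rational(5931, 4) ≈ 1482.8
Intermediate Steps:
N = Rational(1, 4) (N = Mul(2, Pow(Add(-3, 11), -1)) = Mul(2, Pow(8, -1)) = Mul(2, Rational(1, 8)) = Rational(1, 4) ≈ 0.25000)
Function('b')(p, Y) = 3 (Function('b')(p, Y) = Add(5, Mul(-1, 2)) = Add(5, -2) = 3)
Function('I')(L) = Rational(1, 4)
Mul(Add(Function('I')(-17), 494), Function('b')(14, -9)) = Mul(Add(Rational(1, 4), 494), 3) = Mul(Rational(1977, 4), 3) = Rational(5931, 4)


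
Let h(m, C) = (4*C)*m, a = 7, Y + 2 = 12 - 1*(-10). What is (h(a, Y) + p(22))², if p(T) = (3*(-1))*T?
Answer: 244036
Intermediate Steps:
p(T) = -3*T
Y = 20 (Y = -2 + (12 - 1*(-10)) = -2 + (12 + 10) = -2 + 22 = 20)
h(m, C) = 4*C*m
(h(a, Y) + p(22))² = (4*20*7 - 3*22)² = (560 - 66)² = 494² = 244036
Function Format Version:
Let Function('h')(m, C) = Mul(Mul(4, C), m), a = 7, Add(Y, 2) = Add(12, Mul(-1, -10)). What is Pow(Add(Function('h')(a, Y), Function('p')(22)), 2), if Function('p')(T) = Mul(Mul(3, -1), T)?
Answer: 244036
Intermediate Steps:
Function('p')(T) = Mul(-3, T)
Y = 20 (Y = Add(-2, Add(12, Mul(-1, -10))) = Add(-2, Add(12, 10)) = Add(-2, 22) = 20)
Function('h')(m, C) = Mul(4, C, m)
Pow(Add(Function('h')(a, Y), Function('p')(22)), 2) = Pow(Add(Mul(4, 20, 7), Mul(-3, 22)), 2) = Pow(Add(560, -66), 2) = Pow(494, 2) = 244036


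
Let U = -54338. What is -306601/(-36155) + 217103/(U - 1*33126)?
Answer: 18967190899/3162260920 ≈ 5.9980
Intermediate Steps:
-306601/(-36155) + 217103/(U - 1*33126) = -306601/(-36155) + 217103/(-54338 - 1*33126) = -306601*(-1/36155) + 217103/(-54338 - 33126) = 306601/36155 + 217103/(-87464) = 306601/36155 + 217103*(-1/87464) = 306601/36155 - 217103/87464 = 18967190899/3162260920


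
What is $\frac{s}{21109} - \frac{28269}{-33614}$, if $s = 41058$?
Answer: $\frac{1976853933}{709557926} \approx 2.786$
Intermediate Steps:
$\frac{s}{21109} - \frac{28269}{-33614} = \frac{41058}{21109} - \frac{28269}{-33614} = 41058 \cdot \frac{1}{21109} - - \frac{28269}{33614} = \frac{41058}{21109} + \frac{28269}{33614} = \frac{1976853933}{709557926}$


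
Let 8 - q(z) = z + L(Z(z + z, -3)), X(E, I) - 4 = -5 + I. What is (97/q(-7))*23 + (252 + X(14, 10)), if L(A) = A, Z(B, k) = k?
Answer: 6929/18 ≈ 384.94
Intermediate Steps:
X(E, I) = -1 + I (X(E, I) = 4 + (-5 + I) = -1 + I)
q(z) = 11 - z (q(z) = 8 - (z - 3) = 8 - (-3 + z) = 8 + (3 - z) = 11 - z)
(97/q(-7))*23 + (252 + X(14, 10)) = (97/(11 - 1*(-7)))*23 + (252 + (-1 + 10)) = (97/(11 + 7))*23 + (252 + 9) = (97/18)*23 + 261 = 2231/18 + 261 = 6929/18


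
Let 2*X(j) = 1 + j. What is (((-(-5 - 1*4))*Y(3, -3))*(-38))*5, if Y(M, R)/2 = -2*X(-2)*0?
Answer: 0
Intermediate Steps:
X(j) = ½ + j/2 (X(j) = (1 + j)/2 = ½ + j/2)
Y(M, R) = 0 (Y(M, R) = 2*(-2*(½ + (½)*(-2))*0) = 2*(-2*(½ - 1)*0) = 2*(-2*(-½)*0) = 2*(-(-1)*0) = 2*(-1*0) = 2*0 = 0)
(((-(-5 - 1*4))*Y(3, -3))*(-38))*5 = ((-(-5 - 1*4)*0)*(-38))*5 = ((-(-5 - 4)*0)*(-38))*5 = ((-1*(-9)*0)*(-38))*5 = ((9*0)*(-38))*5 = (0*(-38))*5 = 0*5 = 0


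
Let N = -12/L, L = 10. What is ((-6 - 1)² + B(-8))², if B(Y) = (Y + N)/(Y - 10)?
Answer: 4963984/2025 ≈ 2451.4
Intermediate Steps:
N = -6/5 (N = -12/10 = -12*⅒ = -6/5 ≈ -1.2000)
B(Y) = (-6/5 + Y)/(-10 + Y) (B(Y) = (Y - 6/5)/(Y - 10) = (-6/5 + Y)/(-10 + Y))
((-6 - 1)² + B(-8))² = ((-6 - 1)² + (-6/5 - 8)/(-10 - 8))² = ((-7)² - 46/5/(-18))² = (49 - 1/18*(-46/5))² = (49 + 23/45)² = (2228/45)² = 4963984/2025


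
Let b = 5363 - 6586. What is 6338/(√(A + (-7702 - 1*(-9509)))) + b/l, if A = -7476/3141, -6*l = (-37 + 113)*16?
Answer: 3669/608 + 6338*√1978240539/1889437 ≈ 155.23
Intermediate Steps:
l = -608/3 (l = -(-37 + 113)*16/6 = -38*16/3 = -⅙*1216 = -608/3 ≈ -202.67)
b = -1223
A = -2492/1047 (A = -7476*1/3141 = -2492/1047 ≈ -2.3801)
6338/(√(A + (-7702 - 1*(-9509)))) + b/l = 6338/(√(-2492/1047 + (-7702 - 1*(-9509)))) - 1223/(-608/3) = 6338/(√(-2492/1047 + (-7702 + 9509))) - 1223*(-3/608) = 6338/(√(-2492/1047 + 1807)) + 3669/608 = 6338/(√(1889437/1047)) + 3669/608 = 6338/((√1978240539/1047)) + 3669/608 = 6338*(√1978240539/1889437) + 3669/608 = 6338*√1978240539/1889437 + 3669/608 = 3669/608 + 6338*√1978240539/1889437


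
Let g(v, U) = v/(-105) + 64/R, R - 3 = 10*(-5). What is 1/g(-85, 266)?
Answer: -987/545 ≈ -1.8110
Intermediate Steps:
R = -47 (R = 3 + 10*(-5) = 3 - 50 = -47)
g(v, U) = -64/47 - v/105 (g(v, U) = v/(-105) + 64/(-47) = v*(-1/105) + 64*(-1/47) = -v/105 - 64/47 = -64/47 - v/105)
1/g(-85, 266) = 1/(-64/47 - 1/105*(-85)) = 1/(-64/47 + 17/21) = 1/(-545/987) = -987/545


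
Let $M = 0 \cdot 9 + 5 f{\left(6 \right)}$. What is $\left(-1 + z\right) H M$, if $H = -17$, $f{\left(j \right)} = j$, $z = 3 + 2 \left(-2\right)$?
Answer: $1020$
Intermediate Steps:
$z = -1$ ($z = 3 - 4 = -1$)
$M = 30$ ($M = 0 \cdot 9 + 5 \cdot 6 = 0 + 30 = 30$)
$\left(-1 + z\right) H M = \left(-1 - 1\right) \left(-17\right) 30 = \left(-2\right) \left(-17\right) 30 = 34 \cdot 30 = 1020$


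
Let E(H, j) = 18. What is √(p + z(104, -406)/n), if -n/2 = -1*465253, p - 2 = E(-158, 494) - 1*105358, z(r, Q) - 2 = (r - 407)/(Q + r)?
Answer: I*√2079588076218086575447/140506406 ≈ 324.56*I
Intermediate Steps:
z(r, Q) = 2 + (-407 + r)/(Q + r) (z(r, Q) = 2 + (r - 407)/(Q + r) = 2 + (-407 + r)/(Q + r))
p = -105338 (p = 2 + (18 - 1*105358) = 2 + (18 - 105358) = 2 - 105340 = -105338)
n = 930506 (n = -(-2)*465253 = -2*(-465253) = 930506)
√(p + z(104, -406)/n) = √(-105338 + ((-407 + 2*(-406) + 3*104)/(-406 + 104))/930506) = √(-105338 + ((-407 - 812 + 312)/(-302))*(1/930506)) = √(-105338 - 1/302*(-907)*(1/930506)) = √(-105338 + (907/302)*(1/930506)) = √(-105338 + 907/281012812) = √(-29601327589549/281012812) = I*√2079588076218086575447/140506406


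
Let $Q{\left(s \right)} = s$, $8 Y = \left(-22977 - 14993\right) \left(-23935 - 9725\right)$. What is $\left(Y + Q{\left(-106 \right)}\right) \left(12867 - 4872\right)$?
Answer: $1277270558655$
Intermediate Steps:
$Y = 159758775$ ($Y = \frac{\left(-22977 - 14993\right) \left(-23935 - 9725\right)}{8} = \frac{\left(-37970\right) \left(-33660\right)}{8} = \frac{1}{8} \cdot 1278070200 = 159758775$)
$\left(Y + Q{\left(-106 \right)}\right) \left(12867 - 4872\right) = \left(159758775 - 106\right) \left(12867 - 4872\right) = 159758669 \cdot 7995 = 1277270558655$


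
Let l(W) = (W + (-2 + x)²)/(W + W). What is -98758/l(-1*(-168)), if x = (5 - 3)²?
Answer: -8295672/43 ≈ -1.9292e+5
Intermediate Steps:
x = 4 (x = 2² = 4)
l(W) = (4 + W)/(2*W) (l(W) = (W + (-2 + 4)²)/(W + W) = (W + 2²)/((2*W)) = (W + 4)*(1/(2*W)) = (4 + W)*(1/(2*W)) = (4 + W)/(2*W))
-98758/l(-1*(-168)) = -98758*336/(4 - 1*(-168)) = -98758*336/(4 + 168) = -98758/((½)*(1/168)*172) = -98758/43/84 = -98758*84/43 = -8295672/43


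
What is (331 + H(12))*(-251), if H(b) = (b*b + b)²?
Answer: -6191417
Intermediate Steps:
H(b) = (b + b²)² (H(b) = (b² + b)² = (b + b²)²)
(331 + H(12))*(-251) = (331 + 12²*(1 + 12)²)*(-251) = (331 + 144*13²)*(-251) = (331 + 144*169)*(-251) = (331 + 24336)*(-251) = 24667*(-251) = -6191417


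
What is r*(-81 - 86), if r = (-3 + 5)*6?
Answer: -2004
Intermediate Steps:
r = 12 (r = 2*6 = 12)
r*(-81 - 86) = 12*(-81 - 86) = 12*(-167) = -2004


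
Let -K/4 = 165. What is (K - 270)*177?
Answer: -164610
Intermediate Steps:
K = -660 (K = -4*165 = -660)
(K - 270)*177 = (-660 - 270)*177 = -930*177 = -164610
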